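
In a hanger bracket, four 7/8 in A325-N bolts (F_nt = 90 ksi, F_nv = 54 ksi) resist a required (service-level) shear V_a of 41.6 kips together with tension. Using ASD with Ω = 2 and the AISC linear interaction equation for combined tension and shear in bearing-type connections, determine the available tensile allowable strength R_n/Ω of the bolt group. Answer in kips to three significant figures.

A_b = π·0.875²/4 = 0.6013 in²; f_rv = 41.6 / (4 × 0.6013) = 17.3 ksi.
F'_nt = 1.3 F_nt − (Ω F_nt / F_nv) f_rv = 1.3·90 − (2·90/54)·17.3 = 59.35 ksi, capped at F_nt → F'_nt = 59.35 ksi.
R_n = F'_nt · A_b · n = 59.35 × 0.6013 × 4 = 142.8 kips.
Allowable strength R_n/Ω = 142.8 / 2 = 71.4 kips.

71.4 kips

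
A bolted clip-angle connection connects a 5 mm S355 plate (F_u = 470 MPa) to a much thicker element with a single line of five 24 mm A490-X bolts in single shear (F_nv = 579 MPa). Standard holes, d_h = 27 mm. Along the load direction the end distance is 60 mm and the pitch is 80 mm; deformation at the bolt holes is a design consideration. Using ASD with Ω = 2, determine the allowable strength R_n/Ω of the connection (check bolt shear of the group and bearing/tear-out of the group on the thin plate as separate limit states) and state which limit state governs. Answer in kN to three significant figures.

Bolt shear: A_b = π·24²/4 = 452.4 mm²; R_n = 579 × 452.4 × 5 × 1 / 1000 = 1310 kN → 1310 / 2 = 655 kN.
Bearing (1.2 l_c t F_u ≤ 2.4 d t F_u): upper limit = 2.4·24·5·470 / 1000 = 135.4 kN.
  Edge l_c = 60 − 27/2 = 46.5 → r_n = 131.1 kN; interior l_c = 80 − 27 = 53 → r_n = 135.4 kN.
  R_n,bearing = 1·131.1 + 4·135.4 = 672.6 kN → 672.6 / 2 = 336 kN.
Bearing governs: 336 kN.

336 kN (bearing governs)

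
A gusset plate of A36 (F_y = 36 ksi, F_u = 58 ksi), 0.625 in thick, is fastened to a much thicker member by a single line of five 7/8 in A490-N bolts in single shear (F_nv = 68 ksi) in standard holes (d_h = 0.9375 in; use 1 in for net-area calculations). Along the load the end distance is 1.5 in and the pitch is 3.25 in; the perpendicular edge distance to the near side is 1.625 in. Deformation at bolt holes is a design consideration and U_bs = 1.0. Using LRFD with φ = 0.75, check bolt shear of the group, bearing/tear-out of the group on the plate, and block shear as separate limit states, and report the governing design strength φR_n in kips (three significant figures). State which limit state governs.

Bolt shear: A_b = π·0.875²/4 = 0.6013 in²; R_n = 68 × 0.6013 × 5 × 1 = 204.4 kips → 0.75 × 204.4 = 153 kips.
Bearing: edge l_c = 1.031, r_n = 44.86 kips; interior l_c = 2.312, r_n = 76.12 kips; R_n = 44.86 + 4·76.12 = 349.4 kips → 262 kips.
Block shear: A_gv = 9.062, A_nv = 6.25, A_nt = 0.7031 in²; R_n = min(0.6F_uA_nv, 0.6F_yA_gv) + U_bs·F_u·A_nt = 236.5 kips → 177 kips.
Bolt shear governs: 153 kips.

153 kips (bolt shear governs)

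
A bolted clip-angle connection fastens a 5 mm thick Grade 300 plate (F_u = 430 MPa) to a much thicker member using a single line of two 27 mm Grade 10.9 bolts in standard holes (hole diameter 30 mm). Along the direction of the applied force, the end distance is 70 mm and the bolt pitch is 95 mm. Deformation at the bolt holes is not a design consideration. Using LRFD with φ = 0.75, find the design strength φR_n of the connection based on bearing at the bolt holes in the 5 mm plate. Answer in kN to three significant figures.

Per bolt r_n = 1.5 l_c t F_u ≤ 3.0 d t F_u; upper limit = 3.0 × 27 × 5 × 430 / 1000 = 174.2 kN.
Edge bolt: l_c = 70 − 30/2 = 55 mm → 1.5 × 55 × 5 × 430 / 1000 = 177.4 → r_n = 174.2 kN.
Interior bolts: l_c = 95 − 30 = 65 mm → 1.5 × 65 × 5 × 430 / 1000 = 209.6 → r_n = 174.2 kN.
R_n = 1 × 174.2 + 1 × 174.2 = 348.3 kN.
Design strength φR_n = 0.75 × 348.3 = 261 kN.

261 kN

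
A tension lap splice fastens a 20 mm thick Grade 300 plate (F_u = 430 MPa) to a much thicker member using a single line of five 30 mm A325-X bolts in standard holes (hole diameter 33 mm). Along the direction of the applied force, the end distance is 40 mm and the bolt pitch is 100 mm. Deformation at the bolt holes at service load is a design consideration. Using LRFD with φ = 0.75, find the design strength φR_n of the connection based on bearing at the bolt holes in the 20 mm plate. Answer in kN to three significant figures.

Per bolt r_n = 1.2 l_c t F_u ≤ 2.4 d t F_u; upper limit = 2.4 × 30 × 20 × 430 / 1000 = 619.2 kN.
Edge bolt: l_c = 40 − 33/2 = 23.5 mm → 1.2 × 23.5 × 20 × 430 / 1000 = 242.5 → r_n = 242.5 kN.
Interior bolts: l_c = 100 − 33 = 67 mm → 1.2 × 67 × 20 × 430 / 1000 = 691.4 → r_n = 619.2 kN.
R_n = 1 × 242.5 + 4 × 619.2 = 2719 kN.
Design strength φR_n = 0.75 × 2719 = 2040 kN.

2040 kN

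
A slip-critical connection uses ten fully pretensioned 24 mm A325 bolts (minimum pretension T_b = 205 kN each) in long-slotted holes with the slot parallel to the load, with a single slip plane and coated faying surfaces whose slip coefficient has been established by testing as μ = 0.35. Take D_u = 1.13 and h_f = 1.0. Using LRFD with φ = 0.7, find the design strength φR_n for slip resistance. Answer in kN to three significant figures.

R_n = μ · D_u · h_f · T_b · n_s · n_b = 0.35 × 1.13 × 1.0 × 205 × 1 × 10 = 810.8 kN.
Design strength φR_n = 0.7 × 810.8 = 568 kN.

568 kN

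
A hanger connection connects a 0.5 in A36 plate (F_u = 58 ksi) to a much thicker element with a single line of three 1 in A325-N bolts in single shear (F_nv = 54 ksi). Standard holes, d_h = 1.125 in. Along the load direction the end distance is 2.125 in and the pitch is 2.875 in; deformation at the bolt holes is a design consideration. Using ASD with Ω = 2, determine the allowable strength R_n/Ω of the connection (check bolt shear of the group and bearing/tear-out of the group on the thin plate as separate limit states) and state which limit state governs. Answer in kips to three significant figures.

Bolt shear: A_b = π·1²/4 = 0.7854 in²; R_n = 54 × 0.7854 × 3 × 1 = 127.2 kips → 127.2 / 2 = 63.6 kips.
Bearing (1.2 l_c t F_u ≤ 2.4 d t F_u): upper limit = 2.4·1·0.5·58 = 69.6 kips.
  Edge l_c = 2.125 − 1.125/2 = 1.562 → r_n = 54.38 kips; interior l_c = 2.875 − 1.125 = 1.75 → r_n = 60.9 kips.
  R_n,bearing = 1·54.38 + 2·60.9 = 176.2 kips → 176.2 / 2 = 88.1 kips.
Bolt shear governs: 63.6 kips.

63.6 kips (bolt shear governs)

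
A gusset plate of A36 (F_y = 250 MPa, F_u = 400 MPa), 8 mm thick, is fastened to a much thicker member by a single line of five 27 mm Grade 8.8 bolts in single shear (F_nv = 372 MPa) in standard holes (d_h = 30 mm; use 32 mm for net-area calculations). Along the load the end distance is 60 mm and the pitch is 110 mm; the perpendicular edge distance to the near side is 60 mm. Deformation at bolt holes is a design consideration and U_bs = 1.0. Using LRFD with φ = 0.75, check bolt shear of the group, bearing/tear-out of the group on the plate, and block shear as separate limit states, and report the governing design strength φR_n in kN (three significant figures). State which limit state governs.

Bolt shear: A_b = π·27²/4 = 572.6 mm²; R_n = 372 × 572.6 × 5 × 1 / 1000 = 1065 kN → 0.75 × 1065 = 799 kN.
Bearing: edge l_c = 45, r_n = 172.8 kN; interior l_c = 80, r_n = 207.4 kN; R_n = 172.8 + 4·207.4 = 1002 kN → 752 kN.
Block shear: A_gv = 4000, A_nv = 2848, A_nt = 352 mm²; R_n = min(0.6F_uA_nv, 0.6F_yA_gv) + U_bs·F_u·A_nt = 740.8 kN → 556 kN.
Block shear governs: 556 kN.

556 kN (block shear governs)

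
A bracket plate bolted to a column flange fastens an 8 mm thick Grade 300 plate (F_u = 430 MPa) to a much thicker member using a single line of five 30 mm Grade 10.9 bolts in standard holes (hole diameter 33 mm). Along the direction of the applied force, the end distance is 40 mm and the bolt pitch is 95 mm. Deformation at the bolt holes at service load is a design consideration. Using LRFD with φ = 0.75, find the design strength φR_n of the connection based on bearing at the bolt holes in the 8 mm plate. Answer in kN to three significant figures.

Per bolt r_n = 1.2 l_c t F_u ≤ 2.4 d t F_u; upper limit = 2.4 × 30 × 8 × 430 / 1000 = 247.7 kN.
Edge bolt: l_c = 40 − 33/2 = 23.5 mm → 1.2 × 23.5 × 8 × 430 / 1000 = 97.01 → r_n = 97.01 kN.
Interior bolts: l_c = 95 − 33 = 62 mm → 1.2 × 62 × 8 × 430 / 1000 = 255.9 → r_n = 247.7 kN.
R_n = 1 × 97.01 + 4 × 247.7 = 1088 kN.
Design strength φR_n = 0.75 × 1088 = 816 kN.

816 kN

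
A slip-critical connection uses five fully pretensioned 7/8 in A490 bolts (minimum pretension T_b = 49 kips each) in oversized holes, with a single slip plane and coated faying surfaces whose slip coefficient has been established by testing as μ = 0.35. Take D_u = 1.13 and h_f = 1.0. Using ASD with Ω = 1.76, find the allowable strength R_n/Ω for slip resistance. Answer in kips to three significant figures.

R_n = μ · D_u · h_f · T_b · n_s · n_b = 0.35 × 1.13 × 1.0 × 49 × 1 × 5 = 96.9 kips.
Allowable strength R_n/Ω = 96.9 / 1.76 = 55.1 kips.

55.1 kips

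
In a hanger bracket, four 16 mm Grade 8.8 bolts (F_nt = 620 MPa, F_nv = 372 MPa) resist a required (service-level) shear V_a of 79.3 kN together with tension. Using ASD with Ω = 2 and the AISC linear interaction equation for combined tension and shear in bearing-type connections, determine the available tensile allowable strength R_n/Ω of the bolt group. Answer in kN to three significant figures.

A_b = π·16²/4 = 201.1 mm²; f_rv = 79.3 × 1000 / (4 × 201.1) = 98.6 MPa.
F'_nt = 1.3 F_nt − (Ω F_nt / F_nv) f_rv = 1.3·620 − (2·620/372)·98.6 = 477.3 MPa, capped at F_nt → F'_nt = 477.3 MPa.
R_n = F'_nt · A_b · n = 477.3 × 201.1 × 4 / 1000 = 383.9 kN.
Allowable strength R_n/Ω = 383.9 / 2 = 192 kN.

192 kN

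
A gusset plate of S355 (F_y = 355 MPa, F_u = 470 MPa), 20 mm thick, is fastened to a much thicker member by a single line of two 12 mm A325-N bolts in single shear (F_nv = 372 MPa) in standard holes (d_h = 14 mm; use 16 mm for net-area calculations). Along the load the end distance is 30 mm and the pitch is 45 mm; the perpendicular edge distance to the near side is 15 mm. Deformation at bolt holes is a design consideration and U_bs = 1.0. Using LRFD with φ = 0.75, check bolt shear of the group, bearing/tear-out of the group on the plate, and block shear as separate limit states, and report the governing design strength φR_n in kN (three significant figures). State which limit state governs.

63.1 kN (bolt shear governs)

Bolt shear: A_b = π·12²/4 = 113.1 mm²; R_n = 372 × 113.1 × 2 × 1 / 1000 = 84.14 kN → 0.75 × 84.14 = 63.1 kN.
Bearing: edge l_c = 23, r_n = 259.4 kN; interior l_c = 31, r_n = 270.7 kN; R_n = 259.4 + 1·270.7 = 530.2 kN → 398 kN.
Block shear: A_gv = 1500, A_nv = 1020, A_nt = 140 mm²; R_n = min(0.6F_uA_nv, 0.6F_yA_gv) + U_bs·F_u·A_nt = 353.4 kN → 265 kN.
Bolt shear governs: 63.1 kN.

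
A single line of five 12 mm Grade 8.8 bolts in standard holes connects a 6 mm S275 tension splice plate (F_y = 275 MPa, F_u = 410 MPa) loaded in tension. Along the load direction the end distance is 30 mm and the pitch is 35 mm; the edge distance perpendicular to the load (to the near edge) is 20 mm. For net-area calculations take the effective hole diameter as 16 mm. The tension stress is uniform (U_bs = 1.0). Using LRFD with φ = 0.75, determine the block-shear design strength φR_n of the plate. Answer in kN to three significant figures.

Shear plane L_v = 30 + 4·35 = 170 mm; A_gv = 170 × 6 = 1020 mm².
A_nv = (170 − 4.5·16) × 6 = 588 mm².
A_nt = (20 − 0.5·16) × 6 = 72 mm².
0.6 F_u A_nv = 144.6 kN; 0.6 F_y A_gv = 168.3 kN → shear rupture governs the shear term.
R_n = 144.6 + 1.0 × 410 × 72 / 1000 = 174.2 kN.
Design strength φR_n = 0.75 × 174.2 = 131 kN.

131 kN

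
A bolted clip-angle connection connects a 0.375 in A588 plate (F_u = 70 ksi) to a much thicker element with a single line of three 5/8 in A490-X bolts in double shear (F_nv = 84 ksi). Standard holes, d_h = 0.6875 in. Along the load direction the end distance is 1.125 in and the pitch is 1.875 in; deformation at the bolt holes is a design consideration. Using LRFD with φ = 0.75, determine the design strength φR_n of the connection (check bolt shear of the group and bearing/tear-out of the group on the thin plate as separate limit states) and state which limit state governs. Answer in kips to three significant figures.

74.6 kips (bearing governs)

Bolt shear: A_b = π·0.625²/4 = 0.3068 in²; R_n = 84 × 0.3068 × 3 × 2 = 154.6 kips → 0.75 × 154.6 = 116 kips.
Bearing (1.2 l_c t F_u ≤ 2.4 d t F_u): upper limit = 2.4·0.625·0.375·70 = 39.38 kips.
  Edge l_c = 1.125 − 0.6875/2 = 0.7812 → r_n = 24.61 kips; interior l_c = 1.875 − 0.6875 = 1.188 → r_n = 37.41 kips.
  R_n,bearing = 1·24.61 + 2·37.41 = 99.42 kips → 0.75 × 99.42 = 74.6 kips.
Bearing governs: 74.6 kips.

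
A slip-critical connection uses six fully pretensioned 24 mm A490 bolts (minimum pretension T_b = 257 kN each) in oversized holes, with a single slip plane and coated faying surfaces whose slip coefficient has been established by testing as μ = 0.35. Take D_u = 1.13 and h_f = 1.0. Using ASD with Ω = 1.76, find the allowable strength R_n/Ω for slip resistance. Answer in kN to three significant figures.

347 kN

R_n = μ · D_u · h_f · T_b · n_s · n_b = 0.35 × 1.13 × 1.0 × 257 × 1 × 6 = 609.9 kN.
Allowable strength R_n/Ω = 609.9 / 1.76 = 347 kN.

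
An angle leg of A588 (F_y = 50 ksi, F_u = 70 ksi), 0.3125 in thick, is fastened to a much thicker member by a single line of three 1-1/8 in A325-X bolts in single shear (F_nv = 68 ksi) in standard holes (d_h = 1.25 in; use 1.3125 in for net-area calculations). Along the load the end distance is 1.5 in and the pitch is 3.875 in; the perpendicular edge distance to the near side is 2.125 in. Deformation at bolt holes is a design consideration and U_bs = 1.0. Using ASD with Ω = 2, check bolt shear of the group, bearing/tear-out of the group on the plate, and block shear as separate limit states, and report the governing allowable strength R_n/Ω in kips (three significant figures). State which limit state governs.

55.2 kips (block shear governs)

Bolt shear: A_b = π·1.125²/4 = 0.994 in²; R_n = 68 × 0.994 × 3 × 1 = 202.8 kips → 202.8 / 2 = 101 kips.
Bearing: edge l_c = 0.875, r_n = 22.97 kips; interior l_c = 2.625, r_n = 59.06 kips; R_n = 22.97 + 2·59.06 = 141.1 kips → 70.5 kips.
Block shear: A_gv = 2.891, A_nv = 1.865, A_nt = 0.459 in²; R_n = min(0.6F_uA_nv, 0.6F_yA_gv) + U_bs·F_u·A_nt = 110.5 kips → 55.2 kips.
Block shear governs: 55.2 kips.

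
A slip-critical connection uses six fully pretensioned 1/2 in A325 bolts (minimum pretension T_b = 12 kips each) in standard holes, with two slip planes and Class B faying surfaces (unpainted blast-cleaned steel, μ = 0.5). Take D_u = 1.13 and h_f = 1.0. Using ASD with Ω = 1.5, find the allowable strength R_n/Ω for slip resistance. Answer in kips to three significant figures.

54.2 kips

R_n = μ · D_u · h_f · T_b · n_s · n_b = 0.5 × 1.13 × 1.0 × 12 × 2 × 6 = 81.36 kips.
Allowable strength R_n/Ω = 81.36 / 1.5 = 54.2 kips.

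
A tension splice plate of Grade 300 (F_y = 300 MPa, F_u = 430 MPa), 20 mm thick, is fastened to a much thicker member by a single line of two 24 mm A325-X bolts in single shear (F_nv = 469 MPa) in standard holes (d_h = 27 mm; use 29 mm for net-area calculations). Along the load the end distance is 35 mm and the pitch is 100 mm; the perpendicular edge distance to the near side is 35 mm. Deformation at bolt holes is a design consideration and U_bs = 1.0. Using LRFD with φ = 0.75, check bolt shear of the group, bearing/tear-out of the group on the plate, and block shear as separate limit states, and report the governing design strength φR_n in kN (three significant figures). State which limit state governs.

318 kN (bolt shear governs)

Bolt shear: A_b = π·24²/4 = 452.4 mm²; R_n = 469 × 452.4 × 2 × 1 / 1000 = 424.3 kN → 0.75 × 424.3 = 318 kN.
Bearing: edge l_c = 21.5, r_n = 221.9 kN; interior l_c = 73, r_n = 495.4 kN; R_n = 221.9 + 1·495.4 = 717.2 kN → 538 kN.
Block shear: A_gv = 2700, A_nv = 1830, A_nt = 410 mm²; R_n = min(0.6F_uA_nv, 0.6F_yA_gv) + U_bs·F_u·A_nt = 648.4 kN → 486 kN.
Bolt shear governs: 318 kN.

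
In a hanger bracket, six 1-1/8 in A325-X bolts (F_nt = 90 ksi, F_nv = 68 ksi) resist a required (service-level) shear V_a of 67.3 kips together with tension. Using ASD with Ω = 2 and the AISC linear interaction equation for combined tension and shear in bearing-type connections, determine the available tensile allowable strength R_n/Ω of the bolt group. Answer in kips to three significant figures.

A_b = π·1.125²/4 = 0.994 in²; f_rv = 67.3 / (6 × 0.994) = 11.28 ksi.
F'_nt = 1.3 F_nt − (Ω F_nt / F_nv) f_rv = 1.3·90 − (2·90/68)·11.28 = 87.13 ksi, capped at F_nt → F'_nt = 87.13 ksi.
R_n = F'_nt · A_b · n = 87.13 × 0.994 × 6 = 519.7 kips.
Allowable strength R_n/Ω = 519.7 / 2 = 260 kips.

260 kips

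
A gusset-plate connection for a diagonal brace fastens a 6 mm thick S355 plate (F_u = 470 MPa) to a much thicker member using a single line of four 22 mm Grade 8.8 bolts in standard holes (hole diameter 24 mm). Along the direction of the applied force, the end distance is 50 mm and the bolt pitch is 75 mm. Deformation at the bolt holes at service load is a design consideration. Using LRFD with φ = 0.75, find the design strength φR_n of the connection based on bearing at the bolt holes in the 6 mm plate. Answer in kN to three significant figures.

431 kN

Per bolt r_n = 1.2 l_c t F_u ≤ 2.4 d t F_u; upper limit = 2.4 × 22 × 6 × 470 / 1000 = 148.9 kN.
Edge bolt: l_c = 50 − 24/2 = 38 mm → 1.2 × 38 × 6 × 470 / 1000 = 128.6 → r_n = 128.6 kN.
Interior bolts: l_c = 75 − 24 = 51 mm → 1.2 × 51 × 6 × 470 / 1000 = 172.6 → r_n = 148.9 kN.
R_n = 1 × 128.6 + 3 × 148.9 = 575.3 kN.
Design strength φR_n = 0.75 × 575.3 = 431 kN.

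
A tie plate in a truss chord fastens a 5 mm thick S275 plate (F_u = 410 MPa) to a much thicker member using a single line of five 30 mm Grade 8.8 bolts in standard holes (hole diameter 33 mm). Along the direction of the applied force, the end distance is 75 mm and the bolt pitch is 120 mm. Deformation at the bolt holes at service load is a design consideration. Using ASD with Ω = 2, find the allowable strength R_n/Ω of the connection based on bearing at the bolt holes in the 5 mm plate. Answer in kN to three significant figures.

367 kN

Per bolt r_n = 1.2 l_c t F_u ≤ 2.4 d t F_u; upper limit = 2.4 × 30 × 5 × 410 / 1000 = 147.6 kN.
Edge bolt: l_c = 75 − 33/2 = 58.5 mm → 1.2 × 58.5 × 5 × 410 / 1000 = 143.9 → r_n = 143.9 kN.
Interior bolts: l_c = 120 − 33 = 87 mm → 1.2 × 87 × 5 × 410 / 1000 = 214 → r_n = 147.6 kN.
R_n = 1 × 143.9 + 4 × 147.6 = 734.3 kN.
Allowable strength R_n/Ω = 734.3 / 2 = 367 kN.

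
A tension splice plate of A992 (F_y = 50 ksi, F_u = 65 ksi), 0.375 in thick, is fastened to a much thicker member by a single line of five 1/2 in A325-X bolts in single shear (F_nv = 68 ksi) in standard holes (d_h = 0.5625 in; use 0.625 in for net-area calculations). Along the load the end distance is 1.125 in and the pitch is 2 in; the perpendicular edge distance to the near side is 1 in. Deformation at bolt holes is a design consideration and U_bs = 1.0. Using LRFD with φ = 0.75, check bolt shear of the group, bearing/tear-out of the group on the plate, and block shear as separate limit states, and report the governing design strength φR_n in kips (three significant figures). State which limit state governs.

50.1 kips (bolt shear governs)

Bolt shear: A_b = π·0.5²/4 = 0.1963 in²; R_n = 68 × 0.1963 × 5 × 1 = 66.76 kips → 0.75 × 66.76 = 50.1 kips.
Bearing: edge l_c = 0.8438, r_n = 24.68 kips; interior l_c = 1.438, r_n = 29.25 kips; R_n = 24.68 + 4·29.25 = 141.7 kips → 106 kips.
Block shear: A_gv = 3.422, A_nv = 2.367, A_nt = 0.2578 in²; R_n = min(0.6F_uA_nv, 0.6F_yA_gv) + U_bs·F_u·A_nt = 109.1 kips → 81.8 kips.
Bolt shear governs: 50.1 kips.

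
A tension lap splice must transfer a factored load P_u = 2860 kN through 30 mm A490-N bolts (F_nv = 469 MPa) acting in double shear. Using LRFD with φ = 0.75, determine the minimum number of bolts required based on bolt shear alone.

A_b = π·30²/4 = 706.9 mm².
Per-bolt design strength φR_n = 0.75 × 469 × 706.9 × 2 / 1000 = 497.3 kN.
n ≥ 2860 / 497.3 = 5.751 → use 6 bolts.

6 bolts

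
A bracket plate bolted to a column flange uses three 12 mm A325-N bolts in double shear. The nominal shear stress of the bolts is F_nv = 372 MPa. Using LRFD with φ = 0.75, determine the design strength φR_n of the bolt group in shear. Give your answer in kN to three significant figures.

189 kN

A_b = π × 12² / 4 = 113.1 mm².
R_n = F_nv · A_b · n · n_s = 372 × 113.1 × 3 × 2 / 1000 = 252.4 kN.
Design strength φR_n = 0.75 × 252.4 = 189 kN.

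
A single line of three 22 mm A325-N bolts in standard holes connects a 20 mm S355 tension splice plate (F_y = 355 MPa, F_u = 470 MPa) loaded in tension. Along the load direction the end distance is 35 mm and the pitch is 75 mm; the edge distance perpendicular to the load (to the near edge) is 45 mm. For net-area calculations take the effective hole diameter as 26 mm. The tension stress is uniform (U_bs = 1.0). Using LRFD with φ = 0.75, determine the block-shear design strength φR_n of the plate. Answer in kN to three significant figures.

733 kN

Shear plane L_v = 35 + 2·75 = 185 mm; A_gv = 185 × 20 = 3700 mm².
A_nv = (185 − 2.5·26) × 20 = 2400 mm².
A_nt = (45 − 0.5·26) × 20 = 640 mm².
0.6 F_u A_nv = 676.8 kN; 0.6 F_y A_gv = 788.1 kN → shear rupture governs the shear term.
R_n = 676.8 + 1.0 × 470 × 640 / 1000 = 977.6 kN.
Design strength φR_n = 0.75 × 977.6 = 733 kN.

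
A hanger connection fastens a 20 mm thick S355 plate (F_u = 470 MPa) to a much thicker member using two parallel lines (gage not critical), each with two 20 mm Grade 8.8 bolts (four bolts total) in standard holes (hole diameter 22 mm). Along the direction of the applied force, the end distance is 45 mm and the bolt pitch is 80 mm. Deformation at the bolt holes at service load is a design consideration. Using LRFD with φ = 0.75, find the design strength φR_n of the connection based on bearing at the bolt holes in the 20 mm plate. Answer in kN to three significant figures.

Per bolt r_n = 1.2 l_c t F_u ≤ 2.4 d t F_u; upper limit = 2.4 × 20 × 20 × 470 / 1000 = 451.2 kN.
Edge bolt: l_c = 45 − 22/2 = 34 mm → 1.2 × 34 × 20 × 470 / 1000 = 383.5 → r_n = 383.5 kN.
Interior bolts: l_c = 80 − 22 = 58 mm → 1.2 × 58 × 20 × 470 / 1000 = 654.2 → r_n = 451.2 kN.
R_n = 2 × 383.5 + 2 × 451.2 = 1669 kN.
Design strength φR_n = 0.75 × 1669 = 1250 kN.

1250 kN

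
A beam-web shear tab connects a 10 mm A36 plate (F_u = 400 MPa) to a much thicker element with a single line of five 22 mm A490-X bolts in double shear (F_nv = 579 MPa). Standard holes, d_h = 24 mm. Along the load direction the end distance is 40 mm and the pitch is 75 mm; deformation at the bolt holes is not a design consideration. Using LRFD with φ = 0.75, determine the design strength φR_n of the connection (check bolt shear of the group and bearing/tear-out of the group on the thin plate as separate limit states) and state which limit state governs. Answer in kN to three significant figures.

918 kN (bearing governs)

Bolt shear: A_b = π·22²/4 = 380.1 mm²; R_n = 579 × 380.1 × 5 × 2 / 1000 = 2201 kN → 0.75 × 2201 = 1650 kN.
Bearing (1.5 l_c t F_u ≤ 3.0 d t F_u): upper limit = 3.0·22·10·400 / 1000 = 264 kN.
  Edge l_c = 40 − 24/2 = 28 → r_n = 168 kN; interior l_c = 75 − 24 = 51 → r_n = 264 kN.
  R_n,bearing = 1·168 + 4·264 = 1224 kN → 0.75 × 1224 = 918 kN.
Bearing governs: 918 kN.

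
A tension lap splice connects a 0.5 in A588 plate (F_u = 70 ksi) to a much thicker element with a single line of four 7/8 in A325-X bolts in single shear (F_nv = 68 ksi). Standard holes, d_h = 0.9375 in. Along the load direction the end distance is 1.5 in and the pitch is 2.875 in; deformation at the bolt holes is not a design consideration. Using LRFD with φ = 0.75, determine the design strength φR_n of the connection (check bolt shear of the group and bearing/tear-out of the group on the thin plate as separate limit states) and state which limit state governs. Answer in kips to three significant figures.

123 kips (bolt shear governs)

Bolt shear: A_b = π·0.875²/4 = 0.6013 in²; R_n = 68 × 0.6013 × 4 × 1 = 163.6 kips → 0.75 × 163.6 = 123 kips.
Bearing (1.5 l_c t F_u ≤ 3.0 d t F_u): upper limit = 3.0·0.875·0.5·70 = 91.88 kips.
  Edge l_c = 1.5 − 0.9375/2 = 1.031 → r_n = 54.14 kips; interior l_c = 2.875 − 0.9375 = 1.938 → r_n = 91.88 kips.
  R_n,bearing = 1·54.14 + 3·91.88 = 329.8 kips → 0.75 × 329.8 = 247 kips.
Bolt shear governs: 123 kips.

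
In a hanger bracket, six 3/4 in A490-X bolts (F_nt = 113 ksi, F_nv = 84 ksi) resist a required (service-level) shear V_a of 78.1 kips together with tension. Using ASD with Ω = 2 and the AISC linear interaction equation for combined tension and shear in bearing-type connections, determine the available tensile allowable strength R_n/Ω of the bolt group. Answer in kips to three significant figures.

89.6 kips

A_b = π·0.75²/4 = 0.4418 in²; f_rv = 78.1 / (6 × 0.4418) = 29.46 ksi.
F'_nt = 1.3 F_nt − (Ω F_nt / F_nv) f_rv = 1.3·113 − (2·113/84)·29.46 = 67.63 ksi, capped at F_nt → F'_nt = 67.63 ksi.
R_n = F'_nt · A_b · n = 67.63 × 0.4418 × 6 = 179.3 kips.
Allowable strength R_n/Ω = 179.3 / 2 = 89.6 kips.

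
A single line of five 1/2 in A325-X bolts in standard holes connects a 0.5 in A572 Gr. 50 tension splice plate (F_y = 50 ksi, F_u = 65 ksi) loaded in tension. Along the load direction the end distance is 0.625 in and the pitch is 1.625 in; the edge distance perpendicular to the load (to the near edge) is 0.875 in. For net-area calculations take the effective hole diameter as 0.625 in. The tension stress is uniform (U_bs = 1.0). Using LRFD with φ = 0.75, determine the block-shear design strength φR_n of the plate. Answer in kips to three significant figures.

76.8 kips

Shear plane L_v = 0.625 + 4·1.625 = 7.125 in; A_gv = 7.125 × 0.5 = 3.562 in².
A_nv = (7.125 − 4.5·0.625) × 0.5 = 2.156 in².
A_nt = (0.875 − 0.5·0.625) × 0.5 = 0.2812 in².
0.6 F_u A_nv = 84.09 kips; 0.6 F_y A_gv = 106.9 kips → shear rupture governs the shear term.
R_n = 84.09 + 1.0 × 65 × 0.2812 = 102.4 kips.
Design strength φR_n = 0.75 × 102.4 = 76.8 kips.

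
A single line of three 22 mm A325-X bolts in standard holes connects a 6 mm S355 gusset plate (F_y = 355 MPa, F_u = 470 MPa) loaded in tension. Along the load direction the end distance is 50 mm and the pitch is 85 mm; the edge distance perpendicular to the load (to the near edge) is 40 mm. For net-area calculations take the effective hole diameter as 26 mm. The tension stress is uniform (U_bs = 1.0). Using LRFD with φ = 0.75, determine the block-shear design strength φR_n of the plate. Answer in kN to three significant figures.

Shear plane L_v = 50 + 2·85 = 220 mm; A_gv = 220 × 6 = 1320 mm².
A_nv = (220 − 2.5·26) × 6 = 930 mm².
A_nt = (40 − 0.5·26) × 6 = 162 mm².
0.6 F_u A_nv = 262.3 kN; 0.6 F_y A_gv = 281.2 kN → shear rupture governs the shear term.
R_n = 262.3 + 1.0 × 470 × 162 / 1000 = 338.4 kN.
Design strength φR_n = 0.75 × 338.4 = 254 kN.

254 kN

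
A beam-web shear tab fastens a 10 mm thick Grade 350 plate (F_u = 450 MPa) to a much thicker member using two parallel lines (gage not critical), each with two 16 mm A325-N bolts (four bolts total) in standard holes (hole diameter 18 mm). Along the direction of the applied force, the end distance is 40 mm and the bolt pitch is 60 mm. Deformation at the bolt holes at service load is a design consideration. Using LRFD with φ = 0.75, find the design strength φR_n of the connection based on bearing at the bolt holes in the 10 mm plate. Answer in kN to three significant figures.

510 kN

Per bolt r_n = 1.2 l_c t F_u ≤ 2.4 d t F_u; upper limit = 2.4 × 16 × 10 × 450 / 1000 = 172.8 kN.
Edge bolt: l_c = 40 − 18/2 = 31 mm → 1.2 × 31 × 10 × 450 / 1000 = 167.4 → r_n = 167.4 kN.
Interior bolts: l_c = 60 − 18 = 42 mm → 1.2 × 42 × 10 × 450 / 1000 = 226.8 → r_n = 172.8 kN.
R_n = 2 × 167.4 + 2 × 172.8 = 680.4 kN.
Design strength φR_n = 0.75 × 680.4 = 510 kN.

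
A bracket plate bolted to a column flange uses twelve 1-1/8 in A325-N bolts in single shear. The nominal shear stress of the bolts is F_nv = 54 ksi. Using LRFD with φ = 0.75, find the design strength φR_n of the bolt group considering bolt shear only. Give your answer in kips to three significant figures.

A_b = π × 1.125² / 4 = 0.994 in².
R_n = F_nv · A_b · n · n_s = 54 × 0.994 × 12 × 1 = 644.1 kips.
Design strength φR_n = 0.75 × 644.1 = 483 kips.

483 kips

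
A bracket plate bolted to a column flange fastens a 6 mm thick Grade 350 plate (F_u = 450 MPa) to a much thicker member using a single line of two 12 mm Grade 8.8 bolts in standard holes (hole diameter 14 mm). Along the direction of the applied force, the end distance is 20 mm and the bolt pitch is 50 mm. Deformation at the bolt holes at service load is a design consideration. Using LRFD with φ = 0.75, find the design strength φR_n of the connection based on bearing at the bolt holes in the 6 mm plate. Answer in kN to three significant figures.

89.9 kN

Per bolt r_n = 1.2 l_c t F_u ≤ 2.4 d t F_u; upper limit = 2.4 × 12 × 6 × 450 / 1000 = 77.76 kN.
Edge bolt: l_c = 20 − 14/2 = 13 mm → 1.2 × 13 × 6 × 450 / 1000 = 42.12 → r_n = 42.12 kN.
Interior bolts: l_c = 50 − 14 = 36 mm → 1.2 × 36 × 6 × 450 / 1000 = 116.6 → r_n = 77.76 kN.
R_n = 1 × 42.12 + 1 × 77.76 = 119.9 kN.
Design strength φR_n = 0.75 × 119.9 = 89.9 kN.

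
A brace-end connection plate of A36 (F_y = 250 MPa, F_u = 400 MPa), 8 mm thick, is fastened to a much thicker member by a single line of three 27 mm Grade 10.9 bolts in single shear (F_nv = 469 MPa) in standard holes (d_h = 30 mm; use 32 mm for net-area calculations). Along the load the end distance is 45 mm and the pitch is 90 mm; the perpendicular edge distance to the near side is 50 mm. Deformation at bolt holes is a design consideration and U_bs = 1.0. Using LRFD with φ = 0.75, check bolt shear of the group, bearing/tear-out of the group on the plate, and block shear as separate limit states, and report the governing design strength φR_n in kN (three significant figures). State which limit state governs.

Bolt shear: A_b = π·27²/4 = 572.6 mm²; R_n = 469 × 572.6 × 3 × 1 / 1000 = 805.6 kN → 0.75 × 805.6 = 604 kN.
Bearing: edge l_c = 30, r_n = 115.2 kN; interior l_c = 60, r_n = 207.4 kN; R_n = 115.2 + 2·207.4 = 529.9 kN → 397 kN.
Block shear: A_gv = 1800, A_nv = 1160, A_nt = 272 mm²; R_n = min(0.6F_uA_nv, 0.6F_yA_gv) + U_bs·F_u·A_nt = 378.8 kN → 284 kN.
Block shear governs: 284 kN.

284 kN (block shear governs)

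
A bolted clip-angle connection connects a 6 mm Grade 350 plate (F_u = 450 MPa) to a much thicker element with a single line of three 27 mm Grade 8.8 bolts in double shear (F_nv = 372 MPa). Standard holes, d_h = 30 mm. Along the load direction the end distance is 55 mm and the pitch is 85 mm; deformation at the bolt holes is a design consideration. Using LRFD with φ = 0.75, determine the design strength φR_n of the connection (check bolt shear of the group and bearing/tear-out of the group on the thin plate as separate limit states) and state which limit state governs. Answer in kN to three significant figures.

Bolt shear: A_b = π·27²/4 = 572.6 mm²; R_n = 372 × 572.6 × 3 × 2 / 1000 = 1278 kN → 0.75 × 1278 = 958 kN.
Bearing (1.2 l_c t F_u ≤ 2.4 d t F_u): upper limit = 2.4·27·6·450 / 1000 = 175 kN.
  Edge l_c = 55 − 30/2 = 40 → r_n = 129.6 kN; interior l_c = 85 − 30 = 55 → r_n = 175 kN.
  R_n,bearing = 1·129.6 + 2·175 = 479.5 kN → 0.75 × 479.5 = 360 kN.
Bearing governs: 360 kN.

360 kN (bearing governs)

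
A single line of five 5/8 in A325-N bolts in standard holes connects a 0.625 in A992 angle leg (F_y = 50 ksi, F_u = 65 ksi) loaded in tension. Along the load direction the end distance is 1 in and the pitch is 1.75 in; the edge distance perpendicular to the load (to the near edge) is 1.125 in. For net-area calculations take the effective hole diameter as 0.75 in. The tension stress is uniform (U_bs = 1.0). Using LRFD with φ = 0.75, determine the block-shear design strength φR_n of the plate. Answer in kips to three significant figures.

Shear plane L_v = 1 + 4·1.75 = 8 in; A_gv = 8 × 0.625 = 5 in².
A_nv = (8 − 4.5·0.75) × 0.625 = 2.891 in².
A_nt = (1.125 − 0.5·0.75) × 0.625 = 0.4688 in².
0.6 F_u A_nv = 112.7 kips; 0.6 F_y A_gv = 150 kips → shear rupture governs the shear term.
R_n = 112.7 + 1.0 × 65 × 0.4688 = 143.2 kips.
Design strength φR_n = 0.75 × 143.2 = 107 kips.

107 kips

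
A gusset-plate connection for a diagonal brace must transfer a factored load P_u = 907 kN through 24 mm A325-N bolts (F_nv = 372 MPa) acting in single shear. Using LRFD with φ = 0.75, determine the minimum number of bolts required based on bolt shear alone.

8 bolts

A_b = π·24²/4 = 452.4 mm².
Per-bolt design strength φR_n = 0.75 × 372 × 452.4 × 1 / 1000 = 126.2 kN.
n ≥ 907 / 126.2 = 7.186 → use 8 bolts.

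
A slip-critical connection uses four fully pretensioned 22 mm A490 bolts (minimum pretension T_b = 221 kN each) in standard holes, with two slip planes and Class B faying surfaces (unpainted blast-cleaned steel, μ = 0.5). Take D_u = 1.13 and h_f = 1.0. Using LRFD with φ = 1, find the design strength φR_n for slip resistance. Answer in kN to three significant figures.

R_n = μ · D_u · h_f · T_b · n_s · n_b = 0.5 × 1.13 × 1.0 × 221 × 2 × 4 = 998.9 kN.
Design strength φR_n = 1 × 998.9 = 999 kN.

999 kN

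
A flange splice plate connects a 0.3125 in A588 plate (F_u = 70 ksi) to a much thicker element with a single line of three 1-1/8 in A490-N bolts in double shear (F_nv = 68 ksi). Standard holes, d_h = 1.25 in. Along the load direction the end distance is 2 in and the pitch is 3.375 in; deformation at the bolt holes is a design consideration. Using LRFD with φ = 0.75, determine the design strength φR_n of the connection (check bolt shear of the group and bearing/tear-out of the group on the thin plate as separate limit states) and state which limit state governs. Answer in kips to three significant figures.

Bolt shear: A_b = π·1.125²/4 = 0.994 in²; R_n = 68 × 0.994 × 3 × 2 = 405.6 kips → 0.75 × 405.6 = 304 kips.
Bearing (1.2 l_c t F_u ≤ 2.4 d t F_u): upper limit = 2.4·1.125·0.3125·70 = 59.06 kips.
  Edge l_c = 2 − 1.25/2 = 1.375 → r_n = 36.09 kips; interior l_c = 3.375 − 1.25 = 2.125 → r_n = 55.78 kips.
  R_n,bearing = 1·36.09 + 2·55.78 = 147.7 kips → 0.75 × 147.7 = 111 kips.
Bearing governs: 111 kips.

111 kips (bearing governs)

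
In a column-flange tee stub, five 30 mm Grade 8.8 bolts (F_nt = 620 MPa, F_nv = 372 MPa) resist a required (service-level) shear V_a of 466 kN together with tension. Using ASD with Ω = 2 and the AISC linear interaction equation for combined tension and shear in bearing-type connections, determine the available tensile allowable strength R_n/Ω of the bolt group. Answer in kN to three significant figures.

A_b = π·30²/4 = 706.9 mm²; f_rv = 466 × 1000 / (5 × 706.9) = 131.9 MPa.
F'_nt = 1.3 F_nt − (Ω F_nt / F_nv) f_rv = 1.3·620 − (2·620/372)·131.9 = 366.5 MPa, capped at F_nt → F'_nt = 366.5 MPa.
R_n = F'_nt · A_b · n = 366.5 × 706.9 × 5 / 1000 = 1295 kN.
Allowable strength R_n/Ω = 1295 / 2 = 648 kN.

648 kN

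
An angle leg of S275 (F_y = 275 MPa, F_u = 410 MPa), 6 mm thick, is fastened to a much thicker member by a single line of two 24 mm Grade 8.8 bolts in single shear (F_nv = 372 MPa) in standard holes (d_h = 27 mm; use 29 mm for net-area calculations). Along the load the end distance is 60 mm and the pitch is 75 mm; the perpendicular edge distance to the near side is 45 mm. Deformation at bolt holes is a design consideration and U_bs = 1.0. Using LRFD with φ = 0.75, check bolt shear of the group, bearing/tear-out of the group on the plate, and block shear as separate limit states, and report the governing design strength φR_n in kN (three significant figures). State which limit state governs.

157 kN (block shear governs)

Bolt shear: A_b = π·24²/4 = 452.4 mm²; R_n = 372 × 452.4 × 2 × 1 / 1000 = 336.6 kN → 0.75 × 336.6 = 252 kN.
Bearing: edge l_c = 46.5, r_n = 137.3 kN; interior l_c = 48, r_n = 141.7 kN; R_n = 137.3 + 1·141.7 = 279 kN → 209 kN.
Block shear: A_gv = 810, A_nv = 549, A_nt = 183 mm²; R_n = min(0.6F_uA_nv, 0.6F_yA_gv) + U_bs·F_u·A_nt = 208.7 kN → 157 kN.
Block shear governs: 157 kN.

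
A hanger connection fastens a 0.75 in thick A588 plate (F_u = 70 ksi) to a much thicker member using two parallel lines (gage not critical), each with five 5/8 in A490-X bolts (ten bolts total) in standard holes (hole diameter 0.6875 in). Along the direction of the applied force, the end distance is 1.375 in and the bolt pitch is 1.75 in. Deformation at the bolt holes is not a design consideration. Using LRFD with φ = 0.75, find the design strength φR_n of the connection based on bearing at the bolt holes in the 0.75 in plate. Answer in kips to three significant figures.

624 kips

Per bolt r_n = 1.5 l_c t F_u ≤ 3.0 d t F_u; upper limit = 3.0 × 0.625 × 0.75 × 70 = 98.44 kips.
Edge bolt: l_c = 1.375 − 0.6875/2 = 1.031 in → 1.5 × 1.031 × 0.75 × 70 = 81.21 → r_n = 81.21 kips.
Interior bolts: l_c = 1.75 − 0.6875 = 1.062 in → 1.5 × 1.062 × 0.75 × 70 = 83.67 → r_n = 83.67 kips.
R_n = 2 × 81.21 + 8 × 83.67 = 831.8 kips.
Design strength φR_n = 0.75 × 831.8 = 624 kips.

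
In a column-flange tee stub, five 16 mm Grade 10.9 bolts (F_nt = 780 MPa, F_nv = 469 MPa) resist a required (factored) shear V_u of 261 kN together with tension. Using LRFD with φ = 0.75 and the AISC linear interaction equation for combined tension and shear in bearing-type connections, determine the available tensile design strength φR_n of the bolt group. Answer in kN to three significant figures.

A_b = π·16²/4 = 201.1 mm²; f_rv = 261 × 1000 / (5 × 201.1) = 259.6 MPa.
F'_nt = 1.3 F_nt − (F_nt / φF_nv) f_rv = 1.3·780 − (780/(0.75·469))·259.6 = 438.3 MPa, capped at F_nt → F'_nt = 438.3 MPa.
R_n = F'_nt · A_b · n = 438.3 × 201.1 × 5 / 1000 = 440.6 kN.
Design strength φR_n = 0.75 × 440.6 = 330 kN.

330 kN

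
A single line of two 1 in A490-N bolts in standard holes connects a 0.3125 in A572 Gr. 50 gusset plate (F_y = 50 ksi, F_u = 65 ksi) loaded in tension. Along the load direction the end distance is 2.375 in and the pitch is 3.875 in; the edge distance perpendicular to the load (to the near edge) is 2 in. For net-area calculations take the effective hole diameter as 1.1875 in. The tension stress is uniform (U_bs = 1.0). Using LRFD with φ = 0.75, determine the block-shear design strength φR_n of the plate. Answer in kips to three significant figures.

Shear plane L_v = 2.375 + 1·3.875 = 6.25 in; A_gv = 6.25 × 0.3125 = 1.953 in².
A_nv = (6.25 − 1.5·1.1875) × 0.3125 = 1.396 in².
A_nt = (2 − 0.5·1.1875) × 0.3125 = 0.4395 in².
0.6 F_u A_nv = 54.46 kips; 0.6 F_y A_gv = 58.59 kips → shear rupture governs the shear term.
R_n = 54.46 + 1.0 × 65 × 0.4395 = 83.03 kips.
Design strength φR_n = 0.75 × 83.03 = 62.3 kips.

62.3 kips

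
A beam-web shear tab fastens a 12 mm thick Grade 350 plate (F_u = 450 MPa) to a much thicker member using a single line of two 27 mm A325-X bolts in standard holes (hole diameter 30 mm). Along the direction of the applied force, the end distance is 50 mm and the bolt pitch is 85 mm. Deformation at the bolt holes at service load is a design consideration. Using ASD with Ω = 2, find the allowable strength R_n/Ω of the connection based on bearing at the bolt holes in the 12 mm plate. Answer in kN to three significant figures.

288 kN

Per bolt r_n = 1.2 l_c t F_u ≤ 2.4 d t F_u; upper limit = 2.4 × 27 × 12 × 450 / 1000 = 349.9 kN.
Edge bolt: l_c = 50 − 30/2 = 35 mm → 1.2 × 35 × 12 × 450 / 1000 = 226.8 → r_n = 226.8 kN.
Interior bolts: l_c = 85 − 30 = 55 mm → 1.2 × 55 × 12 × 450 / 1000 = 356.4 → r_n = 349.9 kN.
R_n = 1 × 226.8 + 1 × 349.9 = 576.7 kN.
Allowable strength R_n/Ω = 576.7 / 2 = 288 kN.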